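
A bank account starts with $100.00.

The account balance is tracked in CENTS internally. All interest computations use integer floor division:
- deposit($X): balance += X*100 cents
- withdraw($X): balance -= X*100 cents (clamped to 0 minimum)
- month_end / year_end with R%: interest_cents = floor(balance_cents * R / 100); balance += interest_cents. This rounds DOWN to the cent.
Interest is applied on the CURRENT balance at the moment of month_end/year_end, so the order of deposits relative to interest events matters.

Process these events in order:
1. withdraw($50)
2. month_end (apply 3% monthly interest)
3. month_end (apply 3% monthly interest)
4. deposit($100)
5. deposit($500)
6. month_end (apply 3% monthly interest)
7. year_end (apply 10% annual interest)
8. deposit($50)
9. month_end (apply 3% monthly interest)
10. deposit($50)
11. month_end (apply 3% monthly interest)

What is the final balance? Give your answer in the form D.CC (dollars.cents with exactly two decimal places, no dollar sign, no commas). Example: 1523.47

Answer: 889.48

Derivation:
After 1 (withdraw($50)): balance=$50.00 total_interest=$0.00
After 2 (month_end (apply 3% monthly interest)): balance=$51.50 total_interest=$1.50
After 3 (month_end (apply 3% monthly interest)): balance=$53.04 total_interest=$3.04
After 4 (deposit($100)): balance=$153.04 total_interest=$3.04
After 5 (deposit($500)): balance=$653.04 total_interest=$3.04
After 6 (month_end (apply 3% monthly interest)): balance=$672.63 total_interest=$22.63
After 7 (year_end (apply 10% annual interest)): balance=$739.89 total_interest=$89.89
After 8 (deposit($50)): balance=$789.89 total_interest=$89.89
After 9 (month_end (apply 3% monthly interest)): balance=$813.58 total_interest=$113.58
After 10 (deposit($50)): balance=$863.58 total_interest=$113.58
After 11 (month_end (apply 3% monthly interest)): balance=$889.48 total_interest=$139.48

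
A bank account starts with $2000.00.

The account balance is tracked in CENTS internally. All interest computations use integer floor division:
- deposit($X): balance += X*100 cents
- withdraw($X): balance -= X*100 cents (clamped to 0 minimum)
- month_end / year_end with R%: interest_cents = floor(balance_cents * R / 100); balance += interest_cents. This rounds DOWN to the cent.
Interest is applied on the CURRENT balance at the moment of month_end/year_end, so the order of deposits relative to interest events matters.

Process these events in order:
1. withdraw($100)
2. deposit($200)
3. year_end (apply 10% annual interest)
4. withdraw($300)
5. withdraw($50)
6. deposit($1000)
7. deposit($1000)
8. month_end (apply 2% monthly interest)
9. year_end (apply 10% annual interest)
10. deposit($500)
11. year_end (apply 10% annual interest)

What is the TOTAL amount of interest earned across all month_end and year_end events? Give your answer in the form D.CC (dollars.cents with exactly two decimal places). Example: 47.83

Answer: 1187.43

Derivation:
After 1 (withdraw($100)): balance=$1900.00 total_interest=$0.00
After 2 (deposit($200)): balance=$2100.00 total_interest=$0.00
After 3 (year_end (apply 10% annual interest)): balance=$2310.00 total_interest=$210.00
After 4 (withdraw($300)): balance=$2010.00 total_interest=$210.00
After 5 (withdraw($50)): balance=$1960.00 total_interest=$210.00
After 6 (deposit($1000)): balance=$2960.00 total_interest=$210.00
After 7 (deposit($1000)): balance=$3960.00 total_interest=$210.00
After 8 (month_end (apply 2% monthly interest)): balance=$4039.20 total_interest=$289.20
After 9 (year_end (apply 10% annual interest)): balance=$4443.12 total_interest=$693.12
After 10 (deposit($500)): balance=$4943.12 total_interest=$693.12
After 11 (year_end (apply 10% annual interest)): balance=$5437.43 total_interest=$1187.43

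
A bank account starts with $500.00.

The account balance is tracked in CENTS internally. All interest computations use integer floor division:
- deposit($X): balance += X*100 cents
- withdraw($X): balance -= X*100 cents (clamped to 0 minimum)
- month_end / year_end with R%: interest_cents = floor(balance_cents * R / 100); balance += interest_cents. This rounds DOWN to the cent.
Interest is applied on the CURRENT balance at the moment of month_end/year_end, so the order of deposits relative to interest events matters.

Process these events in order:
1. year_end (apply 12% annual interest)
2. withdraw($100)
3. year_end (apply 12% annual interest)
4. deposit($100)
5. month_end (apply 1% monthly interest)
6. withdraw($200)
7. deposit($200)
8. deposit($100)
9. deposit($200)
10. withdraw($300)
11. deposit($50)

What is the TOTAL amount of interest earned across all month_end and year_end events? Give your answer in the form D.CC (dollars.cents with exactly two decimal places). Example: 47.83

Answer: 121.35

Derivation:
After 1 (year_end (apply 12% annual interest)): balance=$560.00 total_interest=$60.00
After 2 (withdraw($100)): balance=$460.00 total_interest=$60.00
After 3 (year_end (apply 12% annual interest)): balance=$515.20 total_interest=$115.20
After 4 (deposit($100)): balance=$615.20 total_interest=$115.20
After 5 (month_end (apply 1% monthly interest)): balance=$621.35 total_interest=$121.35
After 6 (withdraw($200)): balance=$421.35 total_interest=$121.35
After 7 (deposit($200)): balance=$621.35 total_interest=$121.35
After 8 (deposit($100)): balance=$721.35 total_interest=$121.35
After 9 (deposit($200)): balance=$921.35 total_interest=$121.35
After 10 (withdraw($300)): balance=$621.35 total_interest=$121.35
After 11 (deposit($50)): balance=$671.35 total_interest=$121.35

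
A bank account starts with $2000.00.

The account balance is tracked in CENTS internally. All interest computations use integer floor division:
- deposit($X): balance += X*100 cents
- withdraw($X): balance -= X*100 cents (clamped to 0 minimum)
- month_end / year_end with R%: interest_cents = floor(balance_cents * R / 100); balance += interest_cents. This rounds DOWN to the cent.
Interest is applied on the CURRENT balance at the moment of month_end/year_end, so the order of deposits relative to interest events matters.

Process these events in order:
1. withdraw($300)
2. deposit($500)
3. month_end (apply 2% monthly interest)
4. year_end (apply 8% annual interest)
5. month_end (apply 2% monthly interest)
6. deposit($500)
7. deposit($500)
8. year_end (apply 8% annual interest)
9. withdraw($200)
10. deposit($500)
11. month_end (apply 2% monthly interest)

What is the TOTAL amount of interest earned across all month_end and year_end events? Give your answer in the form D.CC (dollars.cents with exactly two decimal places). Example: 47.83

After 1 (withdraw($300)): balance=$1700.00 total_interest=$0.00
After 2 (deposit($500)): balance=$2200.00 total_interest=$0.00
After 3 (month_end (apply 2% monthly interest)): balance=$2244.00 total_interest=$44.00
After 4 (year_end (apply 8% annual interest)): balance=$2423.52 total_interest=$223.52
After 5 (month_end (apply 2% monthly interest)): balance=$2471.99 total_interest=$271.99
After 6 (deposit($500)): balance=$2971.99 total_interest=$271.99
After 7 (deposit($500)): balance=$3471.99 total_interest=$271.99
After 8 (year_end (apply 8% annual interest)): balance=$3749.74 total_interest=$549.74
After 9 (withdraw($200)): balance=$3549.74 total_interest=$549.74
After 10 (deposit($500)): balance=$4049.74 total_interest=$549.74
After 11 (month_end (apply 2% monthly interest)): balance=$4130.73 total_interest=$630.73

Answer: 630.73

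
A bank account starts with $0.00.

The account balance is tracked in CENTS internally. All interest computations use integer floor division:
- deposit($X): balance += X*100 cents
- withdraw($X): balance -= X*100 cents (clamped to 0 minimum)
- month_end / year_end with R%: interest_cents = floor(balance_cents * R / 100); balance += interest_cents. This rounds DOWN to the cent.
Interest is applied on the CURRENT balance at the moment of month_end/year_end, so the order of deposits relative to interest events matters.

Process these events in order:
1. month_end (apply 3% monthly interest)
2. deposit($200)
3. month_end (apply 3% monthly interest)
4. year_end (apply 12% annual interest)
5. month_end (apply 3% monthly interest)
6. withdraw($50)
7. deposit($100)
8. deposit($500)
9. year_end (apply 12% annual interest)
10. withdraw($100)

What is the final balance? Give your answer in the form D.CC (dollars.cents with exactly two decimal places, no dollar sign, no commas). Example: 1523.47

Answer: 782.15

Derivation:
After 1 (month_end (apply 3% monthly interest)): balance=$0.00 total_interest=$0.00
After 2 (deposit($200)): balance=$200.00 total_interest=$0.00
After 3 (month_end (apply 3% monthly interest)): balance=$206.00 total_interest=$6.00
After 4 (year_end (apply 12% annual interest)): balance=$230.72 total_interest=$30.72
After 5 (month_end (apply 3% monthly interest)): balance=$237.64 total_interest=$37.64
After 6 (withdraw($50)): balance=$187.64 total_interest=$37.64
After 7 (deposit($100)): balance=$287.64 total_interest=$37.64
After 8 (deposit($500)): balance=$787.64 total_interest=$37.64
After 9 (year_end (apply 12% annual interest)): balance=$882.15 total_interest=$132.15
After 10 (withdraw($100)): balance=$782.15 total_interest=$132.15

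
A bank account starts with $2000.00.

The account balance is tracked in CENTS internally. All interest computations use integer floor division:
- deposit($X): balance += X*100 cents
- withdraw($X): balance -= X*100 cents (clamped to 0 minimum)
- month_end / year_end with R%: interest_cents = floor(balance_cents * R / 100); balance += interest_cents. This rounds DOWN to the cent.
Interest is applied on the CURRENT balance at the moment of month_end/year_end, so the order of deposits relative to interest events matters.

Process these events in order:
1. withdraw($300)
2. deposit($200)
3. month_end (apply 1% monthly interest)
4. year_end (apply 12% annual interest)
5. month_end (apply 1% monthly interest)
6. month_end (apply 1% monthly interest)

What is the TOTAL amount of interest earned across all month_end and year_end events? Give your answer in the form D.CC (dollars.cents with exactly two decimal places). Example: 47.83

Answer: 292.47

Derivation:
After 1 (withdraw($300)): balance=$1700.00 total_interest=$0.00
After 2 (deposit($200)): balance=$1900.00 total_interest=$0.00
After 3 (month_end (apply 1% monthly interest)): balance=$1919.00 total_interest=$19.00
After 4 (year_end (apply 12% annual interest)): balance=$2149.28 total_interest=$249.28
After 5 (month_end (apply 1% monthly interest)): balance=$2170.77 total_interest=$270.77
After 6 (month_end (apply 1% monthly interest)): balance=$2192.47 total_interest=$292.47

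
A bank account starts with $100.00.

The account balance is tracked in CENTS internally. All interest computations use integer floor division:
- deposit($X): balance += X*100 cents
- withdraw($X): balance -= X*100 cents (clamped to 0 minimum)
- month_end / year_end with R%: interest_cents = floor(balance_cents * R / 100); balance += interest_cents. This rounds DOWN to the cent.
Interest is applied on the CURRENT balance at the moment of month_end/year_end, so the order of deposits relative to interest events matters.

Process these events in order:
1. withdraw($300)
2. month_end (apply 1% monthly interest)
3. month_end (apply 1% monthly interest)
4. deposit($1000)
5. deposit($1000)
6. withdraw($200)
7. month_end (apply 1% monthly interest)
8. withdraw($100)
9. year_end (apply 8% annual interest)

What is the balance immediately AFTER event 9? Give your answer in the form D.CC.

Answer: 1855.44

Derivation:
After 1 (withdraw($300)): balance=$0.00 total_interest=$0.00
After 2 (month_end (apply 1% monthly interest)): balance=$0.00 total_interest=$0.00
After 3 (month_end (apply 1% monthly interest)): balance=$0.00 total_interest=$0.00
After 4 (deposit($1000)): balance=$1000.00 total_interest=$0.00
After 5 (deposit($1000)): balance=$2000.00 total_interest=$0.00
After 6 (withdraw($200)): balance=$1800.00 total_interest=$0.00
After 7 (month_end (apply 1% monthly interest)): balance=$1818.00 total_interest=$18.00
After 8 (withdraw($100)): balance=$1718.00 total_interest=$18.00
After 9 (year_end (apply 8% annual interest)): balance=$1855.44 total_interest=$155.44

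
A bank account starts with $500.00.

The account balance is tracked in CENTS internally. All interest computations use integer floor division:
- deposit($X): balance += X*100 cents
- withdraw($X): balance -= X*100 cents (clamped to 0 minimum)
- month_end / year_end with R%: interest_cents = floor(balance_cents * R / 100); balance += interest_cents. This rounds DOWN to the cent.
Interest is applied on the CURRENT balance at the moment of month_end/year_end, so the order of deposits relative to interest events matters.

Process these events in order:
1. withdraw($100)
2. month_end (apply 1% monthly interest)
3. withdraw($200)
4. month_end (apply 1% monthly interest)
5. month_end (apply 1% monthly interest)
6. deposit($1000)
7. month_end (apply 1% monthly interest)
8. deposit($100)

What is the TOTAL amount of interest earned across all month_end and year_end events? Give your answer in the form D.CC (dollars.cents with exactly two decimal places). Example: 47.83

Answer: 20.18

Derivation:
After 1 (withdraw($100)): balance=$400.00 total_interest=$0.00
After 2 (month_end (apply 1% monthly interest)): balance=$404.00 total_interest=$4.00
After 3 (withdraw($200)): balance=$204.00 total_interest=$4.00
After 4 (month_end (apply 1% monthly interest)): balance=$206.04 total_interest=$6.04
After 5 (month_end (apply 1% monthly interest)): balance=$208.10 total_interest=$8.10
After 6 (deposit($1000)): balance=$1208.10 total_interest=$8.10
After 7 (month_end (apply 1% monthly interest)): balance=$1220.18 total_interest=$20.18
After 8 (deposit($100)): balance=$1320.18 total_interest=$20.18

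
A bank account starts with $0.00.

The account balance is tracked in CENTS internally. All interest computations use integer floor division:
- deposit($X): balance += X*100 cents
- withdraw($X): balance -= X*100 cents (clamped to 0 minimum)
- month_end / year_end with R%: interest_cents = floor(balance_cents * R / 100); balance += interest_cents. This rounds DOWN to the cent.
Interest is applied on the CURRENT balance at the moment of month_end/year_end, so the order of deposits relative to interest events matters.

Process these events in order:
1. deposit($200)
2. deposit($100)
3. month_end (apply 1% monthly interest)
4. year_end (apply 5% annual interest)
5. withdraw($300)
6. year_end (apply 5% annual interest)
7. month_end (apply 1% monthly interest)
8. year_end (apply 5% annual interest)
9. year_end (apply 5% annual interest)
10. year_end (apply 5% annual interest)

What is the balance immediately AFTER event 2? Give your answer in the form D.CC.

Answer: 300.00

Derivation:
After 1 (deposit($200)): balance=$200.00 total_interest=$0.00
After 2 (deposit($100)): balance=$300.00 total_interest=$0.00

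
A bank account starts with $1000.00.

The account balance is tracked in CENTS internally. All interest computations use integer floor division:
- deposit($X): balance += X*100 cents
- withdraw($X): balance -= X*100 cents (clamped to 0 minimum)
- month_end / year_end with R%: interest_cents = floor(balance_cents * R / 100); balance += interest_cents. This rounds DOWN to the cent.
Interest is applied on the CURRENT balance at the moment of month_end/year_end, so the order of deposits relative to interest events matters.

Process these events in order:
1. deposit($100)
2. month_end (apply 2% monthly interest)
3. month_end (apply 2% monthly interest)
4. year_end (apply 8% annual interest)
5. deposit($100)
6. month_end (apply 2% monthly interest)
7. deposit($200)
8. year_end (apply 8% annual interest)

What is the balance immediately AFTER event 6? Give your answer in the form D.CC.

After 1 (deposit($100)): balance=$1100.00 total_interest=$0.00
After 2 (month_end (apply 2% monthly interest)): balance=$1122.00 total_interest=$22.00
After 3 (month_end (apply 2% monthly interest)): balance=$1144.44 total_interest=$44.44
After 4 (year_end (apply 8% annual interest)): balance=$1235.99 total_interest=$135.99
After 5 (deposit($100)): balance=$1335.99 total_interest=$135.99
After 6 (month_end (apply 2% monthly interest)): balance=$1362.70 total_interest=$162.70

Answer: 1362.70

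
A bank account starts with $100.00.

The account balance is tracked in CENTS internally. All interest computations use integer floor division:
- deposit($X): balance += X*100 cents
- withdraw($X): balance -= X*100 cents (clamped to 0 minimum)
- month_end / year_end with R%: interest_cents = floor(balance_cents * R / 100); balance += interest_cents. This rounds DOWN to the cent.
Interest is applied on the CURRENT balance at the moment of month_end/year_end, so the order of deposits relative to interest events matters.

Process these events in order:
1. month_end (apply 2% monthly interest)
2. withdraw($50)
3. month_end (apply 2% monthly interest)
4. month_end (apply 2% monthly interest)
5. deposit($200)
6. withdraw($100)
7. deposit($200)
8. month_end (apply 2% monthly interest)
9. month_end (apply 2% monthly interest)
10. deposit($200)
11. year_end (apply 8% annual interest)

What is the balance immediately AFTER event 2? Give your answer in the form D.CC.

Answer: 52.00

Derivation:
After 1 (month_end (apply 2% monthly interest)): balance=$102.00 total_interest=$2.00
After 2 (withdraw($50)): balance=$52.00 total_interest=$2.00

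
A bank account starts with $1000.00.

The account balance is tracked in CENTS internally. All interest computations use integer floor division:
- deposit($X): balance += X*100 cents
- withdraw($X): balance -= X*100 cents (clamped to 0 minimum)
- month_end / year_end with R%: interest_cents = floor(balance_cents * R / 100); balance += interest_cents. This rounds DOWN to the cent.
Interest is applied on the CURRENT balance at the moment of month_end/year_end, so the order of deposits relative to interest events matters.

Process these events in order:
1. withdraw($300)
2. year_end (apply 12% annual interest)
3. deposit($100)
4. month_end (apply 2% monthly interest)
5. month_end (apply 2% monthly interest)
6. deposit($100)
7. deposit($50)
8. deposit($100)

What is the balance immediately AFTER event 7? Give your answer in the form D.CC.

Answer: 1069.71

Derivation:
After 1 (withdraw($300)): balance=$700.00 total_interest=$0.00
After 2 (year_end (apply 12% annual interest)): balance=$784.00 total_interest=$84.00
After 3 (deposit($100)): balance=$884.00 total_interest=$84.00
After 4 (month_end (apply 2% monthly interest)): balance=$901.68 total_interest=$101.68
After 5 (month_end (apply 2% monthly interest)): balance=$919.71 total_interest=$119.71
After 6 (deposit($100)): balance=$1019.71 total_interest=$119.71
After 7 (deposit($50)): balance=$1069.71 total_interest=$119.71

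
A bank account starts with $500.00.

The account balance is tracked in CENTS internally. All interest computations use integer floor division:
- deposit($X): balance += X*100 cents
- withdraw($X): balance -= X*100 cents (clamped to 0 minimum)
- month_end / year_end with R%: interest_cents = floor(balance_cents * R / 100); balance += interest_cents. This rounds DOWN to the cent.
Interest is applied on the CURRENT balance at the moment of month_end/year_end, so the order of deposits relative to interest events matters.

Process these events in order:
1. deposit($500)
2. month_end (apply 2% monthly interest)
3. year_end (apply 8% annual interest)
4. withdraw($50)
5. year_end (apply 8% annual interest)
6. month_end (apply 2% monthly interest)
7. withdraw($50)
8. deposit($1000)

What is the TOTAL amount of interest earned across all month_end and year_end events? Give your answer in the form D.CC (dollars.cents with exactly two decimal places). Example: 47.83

After 1 (deposit($500)): balance=$1000.00 total_interest=$0.00
After 2 (month_end (apply 2% monthly interest)): balance=$1020.00 total_interest=$20.00
After 3 (year_end (apply 8% annual interest)): balance=$1101.60 total_interest=$101.60
After 4 (withdraw($50)): balance=$1051.60 total_interest=$101.60
After 5 (year_end (apply 8% annual interest)): balance=$1135.72 total_interest=$185.72
After 6 (month_end (apply 2% monthly interest)): balance=$1158.43 total_interest=$208.43
After 7 (withdraw($50)): balance=$1108.43 total_interest=$208.43
After 8 (deposit($1000)): balance=$2108.43 total_interest=$208.43

Answer: 208.43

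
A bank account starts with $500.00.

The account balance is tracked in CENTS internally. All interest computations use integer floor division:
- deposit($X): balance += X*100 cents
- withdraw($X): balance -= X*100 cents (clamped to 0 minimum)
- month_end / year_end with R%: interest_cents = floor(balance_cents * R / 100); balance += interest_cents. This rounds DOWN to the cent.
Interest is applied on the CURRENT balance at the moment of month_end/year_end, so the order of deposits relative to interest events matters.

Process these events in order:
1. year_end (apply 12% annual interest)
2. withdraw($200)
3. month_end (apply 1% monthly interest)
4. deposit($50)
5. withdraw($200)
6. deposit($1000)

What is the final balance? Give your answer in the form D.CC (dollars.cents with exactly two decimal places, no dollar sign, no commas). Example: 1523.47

Answer: 1213.60

Derivation:
After 1 (year_end (apply 12% annual interest)): balance=$560.00 total_interest=$60.00
After 2 (withdraw($200)): balance=$360.00 total_interest=$60.00
After 3 (month_end (apply 1% monthly interest)): balance=$363.60 total_interest=$63.60
After 4 (deposit($50)): balance=$413.60 total_interest=$63.60
After 5 (withdraw($200)): balance=$213.60 total_interest=$63.60
After 6 (deposit($1000)): balance=$1213.60 total_interest=$63.60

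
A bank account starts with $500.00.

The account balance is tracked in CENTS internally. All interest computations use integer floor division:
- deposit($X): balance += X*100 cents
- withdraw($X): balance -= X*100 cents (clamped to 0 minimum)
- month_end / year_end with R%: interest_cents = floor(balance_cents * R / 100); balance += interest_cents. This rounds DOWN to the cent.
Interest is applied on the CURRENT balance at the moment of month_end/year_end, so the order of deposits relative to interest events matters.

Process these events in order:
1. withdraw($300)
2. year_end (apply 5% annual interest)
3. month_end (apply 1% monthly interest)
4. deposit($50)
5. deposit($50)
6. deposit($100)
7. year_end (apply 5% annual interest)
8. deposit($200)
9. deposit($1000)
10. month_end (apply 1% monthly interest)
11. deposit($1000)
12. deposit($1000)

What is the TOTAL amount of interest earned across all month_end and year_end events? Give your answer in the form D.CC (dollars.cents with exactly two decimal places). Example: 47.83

Answer: 49.02

Derivation:
After 1 (withdraw($300)): balance=$200.00 total_interest=$0.00
After 2 (year_end (apply 5% annual interest)): balance=$210.00 total_interest=$10.00
After 3 (month_end (apply 1% monthly interest)): balance=$212.10 total_interest=$12.10
After 4 (deposit($50)): balance=$262.10 total_interest=$12.10
After 5 (deposit($50)): balance=$312.10 total_interest=$12.10
After 6 (deposit($100)): balance=$412.10 total_interest=$12.10
After 7 (year_end (apply 5% annual interest)): balance=$432.70 total_interest=$32.70
After 8 (deposit($200)): balance=$632.70 total_interest=$32.70
After 9 (deposit($1000)): balance=$1632.70 total_interest=$32.70
After 10 (month_end (apply 1% monthly interest)): balance=$1649.02 total_interest=$49.02
After 11 (deposit($1000)): balance=$2649.02 total_interest=$49.02
After 12 (deposit($1000)): balance=$3649.02 total_interest=$49.02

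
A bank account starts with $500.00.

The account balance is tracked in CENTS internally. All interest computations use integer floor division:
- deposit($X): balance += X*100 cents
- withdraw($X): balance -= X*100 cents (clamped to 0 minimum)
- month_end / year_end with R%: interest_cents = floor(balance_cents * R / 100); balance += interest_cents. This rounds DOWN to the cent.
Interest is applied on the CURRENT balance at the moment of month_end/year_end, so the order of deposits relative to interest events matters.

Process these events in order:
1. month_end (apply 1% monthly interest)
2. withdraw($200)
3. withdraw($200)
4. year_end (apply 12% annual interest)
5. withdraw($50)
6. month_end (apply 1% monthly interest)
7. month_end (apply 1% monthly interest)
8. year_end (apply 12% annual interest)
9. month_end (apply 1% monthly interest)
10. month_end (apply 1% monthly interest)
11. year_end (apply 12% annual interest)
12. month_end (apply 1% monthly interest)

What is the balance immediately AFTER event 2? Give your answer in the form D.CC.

After 1 (month_end (apply 1% monthly interest)): balance=$505.00 total_interest=$5.00
After 2 (withdraw($200)): balance=$305.00 total_interest=$5.00

Answer: 305.00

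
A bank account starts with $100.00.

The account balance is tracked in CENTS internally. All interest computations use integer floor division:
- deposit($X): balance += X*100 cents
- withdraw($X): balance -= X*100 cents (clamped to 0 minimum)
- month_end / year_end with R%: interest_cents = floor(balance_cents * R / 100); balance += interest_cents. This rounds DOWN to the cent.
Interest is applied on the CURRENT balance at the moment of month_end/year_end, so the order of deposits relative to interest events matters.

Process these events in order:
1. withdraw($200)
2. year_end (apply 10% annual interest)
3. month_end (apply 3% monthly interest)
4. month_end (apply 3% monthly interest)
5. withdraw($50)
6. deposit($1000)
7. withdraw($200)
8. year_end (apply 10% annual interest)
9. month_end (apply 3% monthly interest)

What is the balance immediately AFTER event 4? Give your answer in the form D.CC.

Answer: 0.00

Derivation:
After 1 (withdraw($200)): balance=$0.00 total_interest=$0.00
After 2 (year_end (apply 10% annual interest)): balance=$0.00 total_interest=$0.00
After 3 (month_end (apply 3% monthly interest)): balance=$0.00 total_interest=$0.00
After 4 (month_end (apply 3% monthly interest)): balance=$0.00 total_interest=$0.00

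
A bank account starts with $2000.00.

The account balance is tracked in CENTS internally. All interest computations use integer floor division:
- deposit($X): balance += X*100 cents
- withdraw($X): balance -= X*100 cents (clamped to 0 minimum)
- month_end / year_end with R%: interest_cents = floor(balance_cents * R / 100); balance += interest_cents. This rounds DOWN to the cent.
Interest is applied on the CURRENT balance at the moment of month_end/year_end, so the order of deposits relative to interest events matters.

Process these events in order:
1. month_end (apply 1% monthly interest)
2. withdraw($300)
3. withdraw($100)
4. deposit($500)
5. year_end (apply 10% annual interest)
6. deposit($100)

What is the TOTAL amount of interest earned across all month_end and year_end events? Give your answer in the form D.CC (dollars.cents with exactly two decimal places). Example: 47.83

Answer: 232.00

Derivation:
After 1 (month_end (apply 1% monthly interest)): balance=$2020.00 total_interest=$20.00
After 2 (withdraw($300)): balance=$1720.00 total_interest=$20.00
After 3 (withdraw($100)): balance=$1620.00 total_interest=$20.00
After 4 (deposit($500)): balance=$2120.00 total_interest=$20.00
After 5 (year_end (apply 10% annual interest)): balance=$2332.00 total_interest=$232.00
After 6 (deposit($100)): balance=$2432.00 total_interest=$232.00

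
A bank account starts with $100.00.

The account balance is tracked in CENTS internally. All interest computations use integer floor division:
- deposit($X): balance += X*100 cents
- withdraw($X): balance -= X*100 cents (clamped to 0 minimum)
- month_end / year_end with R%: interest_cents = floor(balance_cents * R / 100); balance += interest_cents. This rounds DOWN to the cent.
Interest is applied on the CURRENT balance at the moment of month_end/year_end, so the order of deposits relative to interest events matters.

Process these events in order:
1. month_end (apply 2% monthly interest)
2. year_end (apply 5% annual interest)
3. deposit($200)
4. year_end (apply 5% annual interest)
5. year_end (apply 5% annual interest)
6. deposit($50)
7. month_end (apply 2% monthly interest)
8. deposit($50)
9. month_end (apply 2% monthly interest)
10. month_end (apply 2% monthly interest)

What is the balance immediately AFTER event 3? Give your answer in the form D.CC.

After 1 (month_end (apply 2% monthly interest)): balance=$102.00 total_interest=$2.00
After 2 (year_end (apply 5% annual interest)): balance=$107.10 total_interest=$7.10
After 3 (deposit($200)): balance=$307.10 total_interest=$7.10

Answer: 307.10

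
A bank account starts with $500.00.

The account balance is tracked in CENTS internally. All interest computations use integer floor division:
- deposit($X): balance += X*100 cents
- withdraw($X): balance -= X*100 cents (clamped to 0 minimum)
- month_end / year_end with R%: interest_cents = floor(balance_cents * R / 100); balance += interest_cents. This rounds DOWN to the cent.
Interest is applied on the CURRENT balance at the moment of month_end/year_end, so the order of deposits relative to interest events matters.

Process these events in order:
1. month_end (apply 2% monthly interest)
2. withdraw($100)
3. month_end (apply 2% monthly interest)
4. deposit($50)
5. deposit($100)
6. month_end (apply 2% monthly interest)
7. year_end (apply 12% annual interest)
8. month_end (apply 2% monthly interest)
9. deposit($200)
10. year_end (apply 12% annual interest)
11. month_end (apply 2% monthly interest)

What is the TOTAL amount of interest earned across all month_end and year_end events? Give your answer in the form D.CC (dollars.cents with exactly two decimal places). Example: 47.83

After 1 (month_end (apply 2% monthly interest)): balance=$510.00 total_interest=$10.00
After 2 (withdraw($100)): balance=$410.00 total_interest=$10.00
After 3 (month_end (apply 2% monthly interest)): balance=$418.20 total_interest=$18.20
After 4 (deposit($50)): balance=$468.20 total_interest=$18.20
After 5 (deposit($100)): balance=$568.20 total_interest=$18.20
After 6 (month_end (apply 2% monthly interest)): balance=$579.56 total_interest=$29.56
After 7 (year_end (apply 12% annual interest)): balance=$649.10 total_interest=$99.10
After 8 (month_end (apply 2% monthly interest)): balance=$662.08 total_interest=$112.08
After 9 (deposit($200)): balance=$862.08 total_interest=$112.08
After 10 (year_end (apply 12% annual interest)): balance=$965.52 total_interest=$215.52
After 11 (month_end (apply 2% monthly interest)): balance=$984.83 total_interest=$234.83

Answer: 234.83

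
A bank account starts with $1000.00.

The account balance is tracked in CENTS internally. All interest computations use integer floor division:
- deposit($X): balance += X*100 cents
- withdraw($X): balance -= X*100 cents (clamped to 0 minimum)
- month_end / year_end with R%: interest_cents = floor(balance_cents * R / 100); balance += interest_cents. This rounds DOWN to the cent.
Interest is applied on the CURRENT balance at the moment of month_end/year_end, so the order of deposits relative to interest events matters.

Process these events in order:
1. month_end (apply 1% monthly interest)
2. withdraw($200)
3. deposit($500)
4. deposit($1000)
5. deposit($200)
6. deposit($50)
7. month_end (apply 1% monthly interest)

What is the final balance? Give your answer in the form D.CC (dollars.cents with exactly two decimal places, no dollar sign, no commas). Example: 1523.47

After 1 (month_end (apply 1% monthly interest)): balance=$1010.00 total_interest=$10.00
After 2 (withdraw($200)): balance=$810.00 total_interest=$10.00
After 3 (deposit($500)): balance=$1310.00 total_interest=$10.00
After 4 (deposit($1000)): balance=$2310.00 total_interest=$10.00
After 5 (deposit($200)): balance=$2510.00 total_interest=$10.00
After 6 (deposit($50)): balance=$2560.00 total_interest=$10.00
After 7 (month_end (apply 1% monthly interest)): balance=$2585.60 total_interest=$35.60

Answer: 2585.60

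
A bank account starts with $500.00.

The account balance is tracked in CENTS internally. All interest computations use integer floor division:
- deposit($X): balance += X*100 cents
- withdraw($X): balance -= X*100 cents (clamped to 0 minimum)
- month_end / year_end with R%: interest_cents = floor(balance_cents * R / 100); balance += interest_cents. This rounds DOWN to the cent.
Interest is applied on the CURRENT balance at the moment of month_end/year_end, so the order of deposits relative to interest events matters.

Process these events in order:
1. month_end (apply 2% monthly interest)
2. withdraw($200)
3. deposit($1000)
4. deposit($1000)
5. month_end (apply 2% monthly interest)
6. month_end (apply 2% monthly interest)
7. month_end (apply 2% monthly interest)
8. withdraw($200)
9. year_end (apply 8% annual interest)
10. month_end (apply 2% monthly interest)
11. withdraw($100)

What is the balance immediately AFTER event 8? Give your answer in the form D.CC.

After 1 (month_end (apply 2% monthly interest)): balance=$510.00 total_interest=$10.00
After 2 (withdraw($200)): balance=$310.00 total_interest=$10.00
After 3 (deposit($1000)): balance=$1310.00 total_interest=$10.00
After 4 (deposit($1000)): balance=$2310.00 total_interest=$10.00
After 5 (month_end (apply 2% monthly interest)): balance=$2356.20 total_interest=$56.20
After 6 (month_end (apply 2% monthly interest)): balance=$2403.32 total_interest=$103.32
After 7 (month_end (apply 2% monthly interest)): balance=$2451.38 total_interest=$151.38
After 8 (withdraw($200)): balance=$2251.38 total_interest=$151.38

Answer: 2251.38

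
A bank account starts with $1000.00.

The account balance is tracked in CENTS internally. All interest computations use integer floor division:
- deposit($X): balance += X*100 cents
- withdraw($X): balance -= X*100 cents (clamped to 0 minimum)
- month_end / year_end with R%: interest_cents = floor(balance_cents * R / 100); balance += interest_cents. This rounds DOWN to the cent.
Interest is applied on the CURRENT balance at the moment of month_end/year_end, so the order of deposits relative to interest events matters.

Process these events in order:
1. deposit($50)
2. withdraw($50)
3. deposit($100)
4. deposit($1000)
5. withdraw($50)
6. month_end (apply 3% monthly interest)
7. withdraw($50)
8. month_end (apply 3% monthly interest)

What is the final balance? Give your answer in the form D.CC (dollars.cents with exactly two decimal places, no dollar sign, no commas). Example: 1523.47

After 1 (deposit($50)): balance=$1050.00 total_interest=$0.00
After 2 (withdraw($50)): balance=$1000.00 total_interest=$0.00
After 3 (deposit($100)): balance=$1100.00 total_interest=$0.00
After 4 (deposit($1000)): balance=$2100.00 total_interest=$0.00
After 5 (withdraw($50)): balance=$2050.00 total_interest=$0.00
After 6 (month_end (apply 3% monthly interest)): balance=$2111.50 total_interest=$61.50
After 7 (withdraw($50)): balance=$2061.50 total_interest=$61.50
After 8 (month_end (apply 3% monthly interest)): balance=$2123.34 total_interest=$123.34

Answer: 2123.34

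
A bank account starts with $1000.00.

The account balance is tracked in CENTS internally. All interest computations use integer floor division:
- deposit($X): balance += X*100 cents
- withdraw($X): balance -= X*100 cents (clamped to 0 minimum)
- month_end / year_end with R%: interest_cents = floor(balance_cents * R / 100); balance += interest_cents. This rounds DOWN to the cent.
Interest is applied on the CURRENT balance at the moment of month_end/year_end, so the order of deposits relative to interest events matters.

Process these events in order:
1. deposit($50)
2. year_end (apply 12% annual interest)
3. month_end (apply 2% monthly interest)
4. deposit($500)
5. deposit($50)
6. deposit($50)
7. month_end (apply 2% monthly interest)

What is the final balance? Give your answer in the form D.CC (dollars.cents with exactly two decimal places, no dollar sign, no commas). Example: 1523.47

After 1 (deposit($50)): balance=$1050.00 total_interest=$0.00
After 2 (year_end (apply 12% annual interest)): balance=$1176.00 total_interest=$126.00
After 3 (month_end (apply 2% monthly interest)): balance=$1199.52 total_interest=$149.52
After 4 (deposit($500)): balance=$1699.52 total_interest=$149.52
After 5 (deposit($50)): balance=$1749.52 total_interest=$149.52
After 6 (deposit($50)): balance=$1799.52 total_interest=$149.52
After 7 (month_end (apply 2% monthly interest)): balance=$1835.51 total_interest=$185.51

Answer: 1835.51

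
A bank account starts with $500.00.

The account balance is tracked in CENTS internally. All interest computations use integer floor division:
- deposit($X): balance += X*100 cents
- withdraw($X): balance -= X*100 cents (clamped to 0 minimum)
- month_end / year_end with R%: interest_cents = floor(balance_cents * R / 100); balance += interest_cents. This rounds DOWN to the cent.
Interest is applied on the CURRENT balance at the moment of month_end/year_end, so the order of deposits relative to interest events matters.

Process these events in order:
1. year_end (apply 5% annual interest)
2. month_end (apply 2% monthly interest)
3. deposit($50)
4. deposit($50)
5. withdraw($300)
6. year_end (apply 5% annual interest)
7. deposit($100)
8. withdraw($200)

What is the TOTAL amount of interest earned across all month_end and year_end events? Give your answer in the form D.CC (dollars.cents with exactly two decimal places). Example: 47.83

After 1 (year_end (apply 5% annual interest)): balance=$525.00 total_interest=$25.00
After 2 (month_end (apply 2% monthly interest)): balance=$535.50 total_interest=$35.50
After 3 (deposit($50)): balance=$585.50 total_interest=$35.50
After 4 (deposit($50)): balance=$635.50 total_interest=$35.50
After 5 (withdraw($300)): balance=$335.50 total_interest=$35.50
After 6 (year_end (apply 5% annual interest)): balance=$352.27 total_interest=$52.27
After 7 (deposit($100)): balance=$452.27 total_interest=$52.27
After 8 (withdraw($200)): balance=$252.27 total_interest=$52.27

Answer: 52.27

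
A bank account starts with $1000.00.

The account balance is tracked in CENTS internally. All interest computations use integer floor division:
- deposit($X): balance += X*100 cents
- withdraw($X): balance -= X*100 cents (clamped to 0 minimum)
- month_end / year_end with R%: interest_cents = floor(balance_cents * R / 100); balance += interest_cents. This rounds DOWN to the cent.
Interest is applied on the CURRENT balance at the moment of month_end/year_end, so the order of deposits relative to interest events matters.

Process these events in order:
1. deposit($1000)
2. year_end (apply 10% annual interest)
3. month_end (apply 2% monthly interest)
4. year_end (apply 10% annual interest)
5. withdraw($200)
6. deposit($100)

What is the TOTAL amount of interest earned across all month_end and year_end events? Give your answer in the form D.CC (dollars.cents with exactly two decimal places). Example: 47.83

After 1 (deposit($1000)): balance=$2000.00 total_interest=$0.00
After 2 (year_end (apply 10% annual interest)): balance=$2200.00 total_interest=$200.00
After 3 (month_end (apply 2% monthly interest)): balance=$2244.00 total_interest=$244.00
After 4 (year_end (apply 10% annual interest)): balance=$2468.40 total_interest=$468.40
After 5 (withdraw($200)): balance=$2268.40 total_interest=$468.40
After 6 (deposit($100)): balance=$2368.40 total_interest=$468.40

Answer: 468.40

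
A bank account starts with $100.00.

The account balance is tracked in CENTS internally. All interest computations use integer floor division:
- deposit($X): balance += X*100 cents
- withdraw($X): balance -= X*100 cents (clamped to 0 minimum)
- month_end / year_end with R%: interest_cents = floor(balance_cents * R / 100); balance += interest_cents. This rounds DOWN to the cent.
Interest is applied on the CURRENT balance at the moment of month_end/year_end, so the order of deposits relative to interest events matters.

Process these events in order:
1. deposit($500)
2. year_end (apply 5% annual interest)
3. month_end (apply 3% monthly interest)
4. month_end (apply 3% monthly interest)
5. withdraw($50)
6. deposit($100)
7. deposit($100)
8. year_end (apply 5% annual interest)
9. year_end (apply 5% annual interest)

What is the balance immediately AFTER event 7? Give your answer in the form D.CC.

Answer: 818.36

Derivation:
After 1 (deposit($500)): balance=$600.00 total_interest=$0.00
After 2 (year_end (apply 5% annual interest)): balance=$630.00 total_interest=$30.00
After 3 (month_end (apply 3% monthly interest)): balance=$648.90 total_interest=$48.90
After 4 (month_end (apply 3% monthly interest)): balance=$668.36 total_interest=$68.36
After 5 (withdraw($50)): balance=$618.36 total_interest=$68.36
After 6 (deposit($100)): balance=$718.36 total_interest=$68.36
After 7 (deposit($100)): balance=$818.36 total_interest=$68.36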